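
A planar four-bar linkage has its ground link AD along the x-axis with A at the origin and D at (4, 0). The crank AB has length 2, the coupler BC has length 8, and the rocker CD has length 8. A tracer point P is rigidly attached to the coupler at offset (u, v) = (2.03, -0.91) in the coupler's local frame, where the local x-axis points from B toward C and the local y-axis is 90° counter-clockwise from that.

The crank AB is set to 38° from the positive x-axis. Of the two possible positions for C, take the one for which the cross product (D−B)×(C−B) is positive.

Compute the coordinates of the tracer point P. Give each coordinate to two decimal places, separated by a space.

3.52 2.31

A=(0,0), D=(4.00,0)
B = A + 2.00·(cos38°, sin38°) = (1.5760, 1.2313)
|BD| = 2.7188
circle(B,8.00) ∩ circle(D,8.00): a=1.3594, h=7.8837
  candidates: C₊=(6.3585,7.6445) cross=21.434; C₋=(-0.7824,-6.4131) cross=-21.434
  mode + wants cross > 0 → take C=(6.3585,7.6445) (cross=21.434)
ex = (C−B)/|BC| = (0.5978,0.8016); ey = (-0.8016,0.5978)
P = B + 2.03·ex + -0.91·ey = (3.5191,2.3147)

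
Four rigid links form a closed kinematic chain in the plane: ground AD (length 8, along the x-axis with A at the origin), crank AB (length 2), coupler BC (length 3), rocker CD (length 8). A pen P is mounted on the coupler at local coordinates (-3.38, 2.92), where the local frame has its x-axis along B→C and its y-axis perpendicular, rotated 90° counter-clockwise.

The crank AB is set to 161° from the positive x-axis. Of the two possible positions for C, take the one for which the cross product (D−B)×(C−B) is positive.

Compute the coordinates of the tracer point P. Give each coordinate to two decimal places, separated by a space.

-6.36 0.75

A=(0,0), D=(8.00,0)
B = A + 2.00·(cos161°, sin161°) = (-1.8910, 0.6511)
|BD| = 9.9124
circle(B,3.00) ∩ circle(D,8.00): a=2.1819, h=2.0589
  candidates: C₊=(0.4214,2.5623) cross=20.409; C₋=(0.1509,-1.5467) cross=-20.409
  mode + wants cross > 0 → take C=(0.4214,2.5623) (cross=20.409)
ex = (C−B)/|BC| = (0.7708,0.6370); ey = (-0.6370,0.7708)
P = B + -3.38·ex + 2.92·ey = (-6.3566,0.7487)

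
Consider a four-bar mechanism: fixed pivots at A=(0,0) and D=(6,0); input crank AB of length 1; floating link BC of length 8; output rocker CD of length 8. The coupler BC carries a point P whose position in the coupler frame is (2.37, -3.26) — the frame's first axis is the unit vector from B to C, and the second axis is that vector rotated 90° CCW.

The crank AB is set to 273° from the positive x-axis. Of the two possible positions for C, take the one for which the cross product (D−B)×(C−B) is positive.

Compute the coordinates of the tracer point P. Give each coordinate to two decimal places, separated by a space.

3.75 0.60

A=(0,0), D=(6.00,0)
B = A + 1.00·(cos273°, sin273°) = (0.0523, -0.9986)
|BD| = 6.0309
circle(B,8.00) ∩ circle(D,8.00): a=3.0155, h=7.4099
  candidates: C₊=(1.7992,6.8083) cross=44.689; C₋=(4.2531,-7.8070) cross=-44.689
  mode + wants cross > 0 → take C=(1.7992,6.8083) (cross=44.689)
ex = (C−B)/|BC| = (0.2184,0.9759); ey = (-0.9759,0.2184)
P = B + 2.37·ex + -3.26·ey = (3.7512,0.6023)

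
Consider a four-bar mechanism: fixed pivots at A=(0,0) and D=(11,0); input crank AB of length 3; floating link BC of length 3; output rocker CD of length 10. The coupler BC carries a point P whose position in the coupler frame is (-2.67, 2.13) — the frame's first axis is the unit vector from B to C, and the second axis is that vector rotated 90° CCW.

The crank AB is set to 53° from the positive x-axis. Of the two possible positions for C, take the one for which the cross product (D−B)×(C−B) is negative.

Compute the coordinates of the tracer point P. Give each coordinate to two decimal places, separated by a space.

A=(0,0), D=(11.00,0)
B = A + 3.00·(cos53°, sin53°) = (1.8054, 2.3959)
|BD| = 9.5016
circle(B,3.00) ∩ circle(D,10.00): a=-0.0379, h=2.9998
  candidates: C₊=(2.5252,5.3083) cross=28.502; C₋=(1.0124,-0.4974) cross=-28.502
  mode - wants cross < 0 → take C=(1.0124,-0.4974) (cross=-28.502)
ex = (C−B)/|BC| = (-0.2644,-0.9644); ey = (0.9644,-0.2644)
P = B + -2.67·ex + 2.13·ey = (4.5655,4.4078)

4.57 4.41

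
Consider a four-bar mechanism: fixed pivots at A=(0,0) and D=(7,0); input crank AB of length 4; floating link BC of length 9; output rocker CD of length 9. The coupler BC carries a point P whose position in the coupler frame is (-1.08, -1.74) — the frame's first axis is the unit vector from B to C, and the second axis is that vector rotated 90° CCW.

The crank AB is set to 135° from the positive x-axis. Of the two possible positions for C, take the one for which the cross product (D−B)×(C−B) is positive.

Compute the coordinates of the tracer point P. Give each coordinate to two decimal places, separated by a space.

-2.56 0.80

A=(0,0), D=(7.00,0)
B = A + 4.00·(cos135°, sin135°) = (-2.8284, 2.8284)
|BD| = 10.2273
circle(B,9.00) ∩ circle(D,9.00): a=5.1137, h=7.4061
  candidates: C₊=(4.1340,8.5315) cross=75.745; C₋=(0.0376,-5.7030) cross=-75.745
  mode + wants cross > 0 → take C=(4.1340,8.5315) (cross=75.745)
ex = (C−B)/|BC| = (0.7736,0.6337); ey = (-0.6337,0.7736)
P = B + -1.08·ex + -1.74·ey = (-2.5613,0.7980)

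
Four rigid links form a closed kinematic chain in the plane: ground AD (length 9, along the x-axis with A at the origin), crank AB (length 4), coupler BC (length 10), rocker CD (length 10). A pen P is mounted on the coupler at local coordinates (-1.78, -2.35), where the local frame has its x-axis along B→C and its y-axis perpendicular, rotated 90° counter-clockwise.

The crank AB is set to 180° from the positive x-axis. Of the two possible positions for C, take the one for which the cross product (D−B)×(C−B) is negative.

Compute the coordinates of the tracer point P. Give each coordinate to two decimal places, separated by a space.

-6.94 -0.17

A=(0,0), D=(9.00,0)
B = A + 4.00·(cos180°, sin180°) = (-4.0000, 0.0000)
|BD| = 13.0000
circle(B,10.00) ∩ circle(D,10.00): a=6.5000, h=7.5993
  candidates: C₊=(2.5000,7.5993) cross=98.791; C₋=(2.5000,-7.5993) cross=-98.791
  mode - wants cross < 0 → take C=(2.5000,-7.5993) (cross=-98.791)
ex = (C−B)/|BC| = (0.6500,-0.7599); ey = (0.7599,0.6500)
P = B + -1.78·ex + -2.35·ey = (-6.9428,-0.1748)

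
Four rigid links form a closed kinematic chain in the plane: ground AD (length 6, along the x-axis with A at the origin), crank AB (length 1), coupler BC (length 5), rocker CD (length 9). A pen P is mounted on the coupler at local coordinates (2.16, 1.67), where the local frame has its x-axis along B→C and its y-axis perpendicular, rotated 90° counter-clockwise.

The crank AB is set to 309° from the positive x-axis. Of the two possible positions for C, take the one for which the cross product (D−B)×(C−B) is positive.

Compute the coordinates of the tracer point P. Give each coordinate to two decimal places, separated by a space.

A=(0,0), D=(6.00,0)
B = A + 1.00·(cos309°, sin309°) = (0.6293, -0.7771)
|BD| = 5.4266
circle(B,5.00) ∩ circle(D,9.00): a=-2.4464, h=4.3606
  candidates: C₊=(-2.4164,3.1882) cross=23.663; C₋=(-1.1674,-5.4432) cross=-23.663
  mode + wants cross > 0 → take C=(-2.4164,3.1882) (cross=23.663)
ex = (C−B)/|BC| = (-0.6091,0.7931); ey = (-0.7931,-0.6091)
P = B + 2.16·ex + 1.67·ey = (-2.0108,-0.0814)

-2.01 -0.08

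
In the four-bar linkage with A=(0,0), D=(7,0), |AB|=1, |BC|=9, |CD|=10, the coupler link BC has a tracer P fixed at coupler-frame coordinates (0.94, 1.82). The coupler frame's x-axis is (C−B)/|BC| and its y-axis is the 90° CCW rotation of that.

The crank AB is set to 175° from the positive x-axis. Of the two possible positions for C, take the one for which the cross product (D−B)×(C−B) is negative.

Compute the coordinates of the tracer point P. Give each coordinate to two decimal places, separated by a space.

1.02 -0.26

A=(0,0), D=(7.00,0)
B = A + 1.00·(cos175°, sin175°) = (-0.9962, 0.0872)
|BD| = 7.9967
circle(B,9.00) ∩ circle(D,10.00): a=2.8103, h=8.5500
  candidates: C₊=(1.9072,8.6060) cross=68.371; C₋=(1.7208,-8.4929) cross=-68.371
  mode - wants cross < 0 → take C=(1.7208,-8.4929) (cross=-68.371)
ex = (C−B)/|BC| = (0.3019,-0.9533); ey = (0.9533,0.3019)
P = B + 0.94·ex + 1.82·ey = (1.0227,-0.2596)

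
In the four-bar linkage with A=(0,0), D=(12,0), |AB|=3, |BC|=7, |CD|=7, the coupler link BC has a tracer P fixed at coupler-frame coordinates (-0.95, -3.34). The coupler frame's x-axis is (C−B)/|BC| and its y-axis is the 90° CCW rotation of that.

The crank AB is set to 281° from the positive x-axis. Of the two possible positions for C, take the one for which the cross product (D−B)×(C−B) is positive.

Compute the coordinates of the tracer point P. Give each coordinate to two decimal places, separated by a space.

2.37 -5.92

A=(0,0), D=(12.00,0)
B = A + 3.00·(cos281°, sin281°) = (0.5724, -2.9449)
|BD| = 11.8009
circle(B,7.00) ∩ circle(D,7.00): a=5.9005, h=3.7662
  candidates: C₊=(5.3464,2.1746) cross=44.445; C₋=(7.2261,-5.1195) cross=-44.445
  mode + wants cross > 0 → take C=(5.3464,2.1746) (cross=44.445)
ex = (C−B)/|BC| = (0.6820,0.7314); ey = (-0.7314,0.6820)
P = B + -0.95·ex + -3.34·ey = (2.3673,-5.9175)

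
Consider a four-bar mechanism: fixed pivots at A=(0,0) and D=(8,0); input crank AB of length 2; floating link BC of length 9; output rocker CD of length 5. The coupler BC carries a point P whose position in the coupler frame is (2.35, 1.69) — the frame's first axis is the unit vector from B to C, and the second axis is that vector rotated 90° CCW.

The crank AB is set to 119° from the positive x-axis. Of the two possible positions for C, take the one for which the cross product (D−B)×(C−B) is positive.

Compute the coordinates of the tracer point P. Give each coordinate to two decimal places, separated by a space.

A=(0,0), D=(8.00,0)
B = A + 2.00·(cos119°, sin119°) = (-0.9696, 1.7492)
|BD| = 9.1386
circle(B,9.00) ∩ circle(D,5.00): a=7.6332, h=4.7680
  candidates: C₊=(7.4351,4.9680) cross=43.573; C₋=(5.6098,-4.3917) cross=-43.573
  mode + wants cross > 0 → take C=(7.4351,4.9680) (cross=43.573)
ex = (C−B)/|BC| = (0.9339,0.3576); ey = (-0.3576,0.9339)
P = B + 2.35·ex + 1.69·ey = (0.6205,4.1679)

0.62 4.17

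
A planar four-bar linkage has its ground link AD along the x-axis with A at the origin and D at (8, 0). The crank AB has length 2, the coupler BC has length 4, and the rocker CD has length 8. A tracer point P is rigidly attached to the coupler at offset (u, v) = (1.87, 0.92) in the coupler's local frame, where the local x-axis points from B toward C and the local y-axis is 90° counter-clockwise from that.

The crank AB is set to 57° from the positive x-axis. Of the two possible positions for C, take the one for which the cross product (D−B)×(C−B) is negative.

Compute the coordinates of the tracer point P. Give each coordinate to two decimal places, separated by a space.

A=(0,0), D=(8.00,0)
B = A + 2.00·(cos57°, sin57°) = (1.0893, 1.6773)
|BD| = 7.1114
circle(B,4.00) ∩ circle(D,8.00): a=0.1808, h=3.9959
  candidates: C₊=(2.2075,5.5179) cross=28.416; C₋=(0.3225,-2.2485) cross=-28.416
  mode - wants cross < 0 → take C=(0.3225,-2.2485) (cross=-28.416)
ex = (C−B)/|BC| = (-0.1917,-0.9815); ey = (0.9815,-0.1917)
P = B + 1.87·ex + 0.92·ey = (1.6337,-0.3343)

1.63 -0.33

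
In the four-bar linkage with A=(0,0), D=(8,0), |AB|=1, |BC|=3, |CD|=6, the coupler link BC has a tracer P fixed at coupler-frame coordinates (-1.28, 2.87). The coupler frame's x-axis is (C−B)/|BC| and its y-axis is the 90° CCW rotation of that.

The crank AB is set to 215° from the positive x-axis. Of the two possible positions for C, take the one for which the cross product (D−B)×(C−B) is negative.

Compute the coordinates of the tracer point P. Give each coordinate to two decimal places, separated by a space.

A=(0,0), D=(8.00,0)
B = A + 1.00·(cos215°, sin215°) = (-0.8192, -0.5736)
|BD| = 8.8378
circle(B,3.00) ∩ circle(D,6.00): a=2.8914, h=0.8000
  candidates: C₊=(2.0142,0.4124) cross=7.070; C₋=(2.1180,-1.1843) cross=-7.070
  mode - wants cross < 0 → take C=(2.1180,-1.1843) (cross=-7.070)
ex = (C−B)/|BC| = (0.9791,-0.2036); ey = (0.2036,0.9791)
P = B + -1.28·ex + 2.87·ey = (-1.4881,2.4969)

-1.49 2.50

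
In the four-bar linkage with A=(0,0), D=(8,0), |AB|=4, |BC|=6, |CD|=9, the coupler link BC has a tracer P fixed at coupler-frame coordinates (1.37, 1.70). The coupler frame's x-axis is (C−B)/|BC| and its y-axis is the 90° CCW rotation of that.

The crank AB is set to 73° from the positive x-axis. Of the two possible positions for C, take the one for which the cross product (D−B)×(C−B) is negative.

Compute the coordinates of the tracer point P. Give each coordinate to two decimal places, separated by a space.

A=(0,0), D=(8.00,0)
B = A + 4.00·(cos73°, sin73°) = (1.1695, 3.8252)
|BD| = 7.8287
circle(B,6.00) ∩ circle(D,9.00): a=1.0403, h=5.9091
  candidates: C₊=(4.9644,8.4726) cross=46.261; C₋=(-0.8102,-1.8388) cross=-46.261
  mode - wants cross < 0 → take C=(-0.8102,-1.8388) (cross=-46.261)
ex = (C−B)/|BC| = (-0.3299,-0.9440); ey = (0.9440,-0.3299)
P = B + 1.37·ex + 1.70·ey = (2.3223,1.9710)

2.32 1.97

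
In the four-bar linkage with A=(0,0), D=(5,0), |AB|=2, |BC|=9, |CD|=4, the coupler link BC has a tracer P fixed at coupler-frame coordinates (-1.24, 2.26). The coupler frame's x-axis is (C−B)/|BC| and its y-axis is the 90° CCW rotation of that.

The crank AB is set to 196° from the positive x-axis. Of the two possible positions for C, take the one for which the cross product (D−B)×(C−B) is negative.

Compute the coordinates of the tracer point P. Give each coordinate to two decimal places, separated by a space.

A=(0,0), D=(5.00,0)
B = A + 2.00·(cos196°, sin196°) = (-1.9225, -0.5513)
|BD| = 6.9444
circle(B,9.00) ∩ circle(D,4.00): a=8.1522, h=3.8133
  candidates: C₊=(5.9013,3.8971) cross=26.481; C₋=(6.5067,-3.7054) cross=-26.481
  mode - wants cross < 0 → take C=(6.5067,-3.7054) (cross=-26.481)
ex = (C−B)/|BC| = (0.9366,-0.3505); ey = (0.3505,0.9366)
P = B + -1.24·ex + 2.26·ey = (-2.2918,2.0000)

-2.29 2.00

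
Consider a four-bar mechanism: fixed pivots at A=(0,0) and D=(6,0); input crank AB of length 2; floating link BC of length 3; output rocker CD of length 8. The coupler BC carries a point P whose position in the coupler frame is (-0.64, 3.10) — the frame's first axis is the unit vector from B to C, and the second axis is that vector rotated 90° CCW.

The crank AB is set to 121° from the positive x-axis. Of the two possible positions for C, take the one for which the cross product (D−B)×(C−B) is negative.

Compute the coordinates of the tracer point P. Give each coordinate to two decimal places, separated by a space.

A=(0,0), D=(6.00,0)
B = A + 2.00·(cos121°, sin121°) = (-1.0301, 1.7143)
|BD| = 7.2361
circle(B,3.00) ∩ circle(D,8.00): a=-0.1824, h=2.9945
  candidates: C₊=(-0.4978,4.6667) cross=21.668; C₋=(-1.9167,-1.1517) cross=-21.668
  mode - wants cross < 0 → take C=(-1.9167,-1.1517) (cross=-21.668)
ex = (C−B)/|BC| = (-0.2955,-0.9553); ey = (0.9553,-0.2955)
P = B + -0.64·ex + 3.10·ey = (2.1206,1.4096)

2.12 1.41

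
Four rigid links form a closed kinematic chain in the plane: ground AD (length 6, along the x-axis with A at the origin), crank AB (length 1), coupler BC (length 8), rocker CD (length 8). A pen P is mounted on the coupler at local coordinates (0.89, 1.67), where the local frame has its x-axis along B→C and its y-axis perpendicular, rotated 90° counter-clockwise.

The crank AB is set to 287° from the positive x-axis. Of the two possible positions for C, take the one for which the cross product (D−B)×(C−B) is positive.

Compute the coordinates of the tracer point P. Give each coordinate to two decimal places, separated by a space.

A=(0,0), D=(6.00,0)
B = A + 1.00·(cos287°, sin287°) = (0.2924, -0.9563)
|BD| = 5.7872
circle(B,8.00) ∩ circle(D,8.00): a=2.8936, h=7.4584
  candidates: C₊=(1.9137,6.8777) cross=43.163; C₋=(4.3786,-7.8340) cross=-43.163
  mode + wants cross > 0 → take C=(1.9137,6.8777) (cross=43.163)
ex = (C−B)/|BC| = (0.2027,0.9792); ey = (-0.9792,0.2027)
P = B + 0.89·ex + 1.67·ey = (-1.1626,0.2537)

-1.16 0.25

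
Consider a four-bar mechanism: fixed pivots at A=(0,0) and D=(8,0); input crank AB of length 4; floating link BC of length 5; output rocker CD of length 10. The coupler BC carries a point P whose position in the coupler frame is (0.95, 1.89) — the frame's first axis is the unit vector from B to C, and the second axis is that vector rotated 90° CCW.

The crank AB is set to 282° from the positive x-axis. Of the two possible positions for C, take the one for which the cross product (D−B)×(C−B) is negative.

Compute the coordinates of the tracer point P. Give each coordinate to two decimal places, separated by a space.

2.94 -4.06

A=(0,0), D=(8.00,0)
B = A + 4.00·(cos282°, sin282°) = (0.8316, -3.9126)
|BD| = 8.1666
circle(B,5.00) ∩ circle(D,10.00): a=-0.5086, h=4.9741
  candidates: C₊=(-1.9978,0.2098) cross=40.621; C₋=(2.7683,-8.5223) cross=-40.621
  mode - wants cross < 0 → take C=(2.7683,-8.5223) (cross=-40.621)
ex = (C−B)/|BC| = (0.3873,-0.9219); ey = (0.9219,0.3873)
P = B + 0.95·ex + 1.89·ey = (2.9421,-4.0564)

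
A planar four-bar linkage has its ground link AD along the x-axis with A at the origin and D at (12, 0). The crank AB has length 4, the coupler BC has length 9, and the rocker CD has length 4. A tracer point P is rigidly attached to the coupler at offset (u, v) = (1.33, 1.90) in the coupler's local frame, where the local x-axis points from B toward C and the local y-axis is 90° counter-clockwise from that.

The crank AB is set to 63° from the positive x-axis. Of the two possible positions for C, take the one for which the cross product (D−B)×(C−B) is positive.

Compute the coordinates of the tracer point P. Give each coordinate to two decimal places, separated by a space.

3.09 5.50

A=(0,0), D=(12.00,0)
B = A + 4.00·(cos63°, sin63°) = (1.8160, 3.5640)
|BD| = 10.7897
circle(B,9.00) ∩ circle(D,4.00): a=8.4070, h=3.2129
  candidates: C₊=(10.8123,3.8196) cross=34.666; C₋=(8.6898,-2.2455) cross=-34.666
  mode + wants cross > 0 → take C=(10.8123,3.8196) (cross=34.666)
ex = (C−B)/|BC| = (0.9996,0.0284); ey = (-0.0284,0.9996)
P = B + 1.33·ex + 1.90·ey = (3.0915,5.5010)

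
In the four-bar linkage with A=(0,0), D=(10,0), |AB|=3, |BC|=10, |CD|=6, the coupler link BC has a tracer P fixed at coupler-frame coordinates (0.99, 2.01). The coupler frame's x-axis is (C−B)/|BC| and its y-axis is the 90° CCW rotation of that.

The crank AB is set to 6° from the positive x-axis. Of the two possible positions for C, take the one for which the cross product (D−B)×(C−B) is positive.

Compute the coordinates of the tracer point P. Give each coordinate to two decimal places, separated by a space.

2.69 2.54

A=(0,0), D=(10.00,0)
B = A + 3.00·(cos6°, sin6°) = (2.9836, 0.3136)
|BD| = 7.0234
circle(B,10.00) ∩ circle(D,6.00): a=8.0679, h=5.9084
  candidates: C₊=(11.3072,5.8559) cross=41.497; C₋=(10.7796,-5.9491) cross=-41.497
  mode + wants cross > 0 → take C=(11.3072,5.8559) (cross=41.497)
ex = (C−B)/|BC| = (0.8324,0.5542); ey = (-0.5542,0.8324)
P = B + 0.99·ex + 2.01·ey = (2.6936,2.5353)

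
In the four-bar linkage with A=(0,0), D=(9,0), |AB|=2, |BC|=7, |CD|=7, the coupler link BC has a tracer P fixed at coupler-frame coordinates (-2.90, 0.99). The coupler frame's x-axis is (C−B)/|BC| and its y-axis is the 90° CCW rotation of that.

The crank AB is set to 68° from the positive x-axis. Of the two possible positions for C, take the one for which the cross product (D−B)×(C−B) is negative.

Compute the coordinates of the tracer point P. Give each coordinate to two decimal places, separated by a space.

0.45 4.90

A=(0,0), D=(9.00,0)
B = A + 2.00·(cos68°, sin68°) = (0.7492, 1.8544)
|BD| = 8.4566
circle(B,7.00) ∩ circle(D,7.00): a=4.2283, h=5.5787
  candidates: C₊=(6.0979,6.3701) cross=47.177; C₋=(3.6513,-4.5157) cross=-47.177
  mode - wants cross < 0 → take C=(3.6513,-4.5157) (cross=-47.177)
ex = (C−B)/|BC| = (0.4146,-0.9100); ey = (0.9100,0.4146)
P = B + -2.90·ex + 0.99·ey = (0.4478,4.9038)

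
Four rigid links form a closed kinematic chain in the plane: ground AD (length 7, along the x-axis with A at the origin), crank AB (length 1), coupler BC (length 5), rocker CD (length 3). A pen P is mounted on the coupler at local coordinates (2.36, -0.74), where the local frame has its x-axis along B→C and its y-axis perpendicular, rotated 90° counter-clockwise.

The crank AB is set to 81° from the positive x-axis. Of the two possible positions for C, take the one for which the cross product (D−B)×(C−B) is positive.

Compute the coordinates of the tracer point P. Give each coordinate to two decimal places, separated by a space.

2.63 0.86

A=(0,0), D=(7.00,0)
B = A + 1.00·(cos81°, sin81°) = (0.1564, 0.9877)
|BD| = 6.9145
circle(B,5.00) ∩ circle(D,3.00): a=4.6142, h=1.9258
  candidates: C₊=(4.9984,2.2347) cross=13.316; C₋=(4.4483,-1.5775) cross=-13.316
  mode + wants cross > 0 → take C=(4.9984,2.2347) (cross=13.316)
ex = (C−B)/|BC| = (0.9684,0.2494); ey = (-0.2494,0.9684)
P = B + 2.36·ex + -0.74·ey = (2.6264,0.8596)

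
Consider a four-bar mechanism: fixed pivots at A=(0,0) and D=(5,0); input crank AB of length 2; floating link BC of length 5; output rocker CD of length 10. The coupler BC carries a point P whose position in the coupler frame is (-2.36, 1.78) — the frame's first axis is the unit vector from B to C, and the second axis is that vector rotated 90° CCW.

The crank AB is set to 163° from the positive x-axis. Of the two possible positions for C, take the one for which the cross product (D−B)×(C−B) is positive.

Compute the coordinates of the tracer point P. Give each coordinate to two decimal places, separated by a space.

A=(0,0), D=(5.00,0)
B = A + 2.00·(cos163°, sin163°) = (-1.9126, 0.5847)
|BD| = 6.9373
circle(B,5.00) ∩ circle(D,10.00): a=-1.9369, h=4.6096
  candidates: C₊=(-3.4541,5.3412) cross=31.978; C₋=(-4.2312,-3.8452) cross=-31.978
  mode + wants cross > 0 → take C=(-3.4541,5.3412) (cross=31.978)
ex = (C−B)/|BC| = (-0.3083,0.9513); ey = (-0.9513,-0.3083)
P = B + -2.36·ex + 1.78·ey = (-2.8783,-2.2091)

-2.88 -2.21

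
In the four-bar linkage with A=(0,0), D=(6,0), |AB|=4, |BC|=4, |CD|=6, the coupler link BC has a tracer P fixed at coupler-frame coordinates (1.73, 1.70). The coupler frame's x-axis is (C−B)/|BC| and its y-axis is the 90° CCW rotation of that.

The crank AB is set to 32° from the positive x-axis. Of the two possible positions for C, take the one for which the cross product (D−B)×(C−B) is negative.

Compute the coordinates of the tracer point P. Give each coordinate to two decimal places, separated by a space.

2.83 -0.24

A=(0,0), D=(6.00,0)
B = A + 4.00·(cos32°, sin32°) = (3.3922, 2.1197)
|BD| = 3.3606
circle(B,4.00) ∩ circle(D,6.00): a=-1.2953, h=3.7845
  candidates: C₊=(4.7740,5.8734) cross=12.718; C₋=(0.0000,0.0000) cross=-12.718
  mode - wants cross < 0 → take C=(0.0000,0.0000) (cross=-12.718)
ex = (C−B)/|BC| = (-0.8480,-0.5299); ey = (0.5299,-0.8480)
P = B + 1.73·ex + 1.70·ey = (2.8259,-0.2388)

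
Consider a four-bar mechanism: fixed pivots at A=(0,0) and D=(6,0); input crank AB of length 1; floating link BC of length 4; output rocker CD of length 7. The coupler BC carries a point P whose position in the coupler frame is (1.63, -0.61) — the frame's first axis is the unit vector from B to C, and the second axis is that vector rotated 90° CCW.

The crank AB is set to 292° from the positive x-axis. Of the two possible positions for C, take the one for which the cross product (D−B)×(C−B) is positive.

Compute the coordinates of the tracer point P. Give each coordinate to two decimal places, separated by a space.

A=(0,0), D=(6.00,0)
B = A + 1.00·(cos292°, sin292°) = (0.3746, -0.9272)
|BD| = 5.7013
circle(B,4.00) ∩ circle(D,7.00): a=-0.0434, h=3.9998
  candidates: C₊=(-0.3187,3.0123) cross=22.804; C₋=(0.9822,-4.8808) cross=-22.804
  mode + wants cross > 0 → take C=(-0.3187,3.0123) (cross=22.804)
ex = (C−B)/|BC| = (-0.1733,0.9849); ey = (-0.9849,-0.1733)
P = B + 1.63·ex + -0.61·ey = (0.6928,0.7839)

0.69 0.78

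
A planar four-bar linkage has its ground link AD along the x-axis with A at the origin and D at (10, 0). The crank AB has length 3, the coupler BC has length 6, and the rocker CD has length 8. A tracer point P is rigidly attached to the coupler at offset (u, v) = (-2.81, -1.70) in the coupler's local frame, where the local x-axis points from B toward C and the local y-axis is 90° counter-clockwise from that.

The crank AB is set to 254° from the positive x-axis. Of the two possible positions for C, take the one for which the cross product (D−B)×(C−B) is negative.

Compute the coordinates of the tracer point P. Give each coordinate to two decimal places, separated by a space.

A=(0,0), D=(10.00,0)
B = A + 3.00·(cos254°, sin254°) = (-0.8269, -2.8838)
|BD| = 11.2044
circle(B,6.00) ∩ circle(D,8.00): a=4.3527, h=4.1297
  candidates: C₊=(2.3162,2.2270) cross=46.270; C₋=(4.4420,-5.7540) cross=-46.270
  mode - wants cross < 0 → take C=(4.4420,-5.7540) (cross=-46.270)
ex = (C−B)/|BC| = (0.8782,-0.4784); ey = (0.4784,0.8782)
P = B + -2.81·ex + -1.70·ey = (-4.1078,-3.0324)

-4.11 -3.03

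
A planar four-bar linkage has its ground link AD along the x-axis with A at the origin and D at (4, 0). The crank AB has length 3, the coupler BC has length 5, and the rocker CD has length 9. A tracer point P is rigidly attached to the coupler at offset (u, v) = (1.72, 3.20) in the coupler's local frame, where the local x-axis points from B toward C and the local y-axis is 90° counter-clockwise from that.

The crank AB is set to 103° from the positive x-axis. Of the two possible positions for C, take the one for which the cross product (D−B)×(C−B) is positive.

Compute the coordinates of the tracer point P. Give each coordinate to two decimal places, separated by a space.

A=(0,0), D=(4.00,0)
B = A + 3.00·(cos103°, sin103°) = (-0.6749, 2.9231)
|BD| = 5.5135
circle(B,5.00) ∩ circle(D,9.00): a=-2.3217, h=4.4283
  candidates: C₊=(-0.2956,7.9087) cross=24.415; C₋=(-4.9911,0.3993) cross=-24.415
  mode + wants cross > 0 → take C=(-0.2956,7.9087) (cross=24.415)
ex = (C−B)/|BC| = (0.0758,0.9971); ey = (-0.9971,0.0758)
P = B + 1.72·ex + 3.20·ey = (-3.7352,4.8809)

-3.74 4.88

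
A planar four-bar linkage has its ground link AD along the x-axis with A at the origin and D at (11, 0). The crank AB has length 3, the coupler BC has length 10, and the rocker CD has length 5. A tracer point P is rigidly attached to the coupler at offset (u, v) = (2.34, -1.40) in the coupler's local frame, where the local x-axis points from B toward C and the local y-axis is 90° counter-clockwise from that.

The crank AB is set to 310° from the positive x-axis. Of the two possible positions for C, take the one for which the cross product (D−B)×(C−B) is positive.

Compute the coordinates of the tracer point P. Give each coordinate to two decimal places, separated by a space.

4.59 -1.68

A=(0,0), D=(11.00,0)
B = A + 3.00·(cos310°, sin310°) = (1.9284, -2.2981)
|BD| = 9.3582
circle(B,10.00) ∩ circle(D,5.00): a=8.6863, h=4.9546
  candidates: C₊=(9.1319,4.6379) cross=46.367; C₋=(11.5654,-4.9679) cross=-46.367
  mode + wants cross > 0 → take C=(9.1319,4.6379) (cross=46.367)
ex = (C−B)/|BC| = (0.7204,0.6936); ey = (-0.6936,0.7204)
P = B + 2.34·ex + -1.40·ey = (4.5850,-1.6836)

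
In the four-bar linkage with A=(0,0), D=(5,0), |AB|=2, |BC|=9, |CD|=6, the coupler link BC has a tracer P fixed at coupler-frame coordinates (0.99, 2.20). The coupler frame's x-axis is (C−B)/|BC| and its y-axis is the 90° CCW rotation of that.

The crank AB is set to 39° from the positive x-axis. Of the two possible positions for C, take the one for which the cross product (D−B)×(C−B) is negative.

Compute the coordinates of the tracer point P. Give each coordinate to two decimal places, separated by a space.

A=(0,0), D=(5.00,0)
B = A + 2.00·(cos39°, sin39°) = (1.5543, 1.2586)
|BD| = 3.6684
circle(B,9.00) ∩ circle(D,6.00): a=7.9677, h=4.1852
  candidates: C₊=(10.4743,2.4561) cross=15.353; C₋=(7.6023,-5.4063) cross=-15.353
  mode - wants cross < 0 → take C=(7.6023,-5.4063) (cross=-15.353)
ex = (C−B)/|BC| = (0.6720,-0.7405); ey = (0.7405,0.6720)
P = B + 0.99·ex + 2.20·ey = (3.8488,2.0039)

3.85 2.00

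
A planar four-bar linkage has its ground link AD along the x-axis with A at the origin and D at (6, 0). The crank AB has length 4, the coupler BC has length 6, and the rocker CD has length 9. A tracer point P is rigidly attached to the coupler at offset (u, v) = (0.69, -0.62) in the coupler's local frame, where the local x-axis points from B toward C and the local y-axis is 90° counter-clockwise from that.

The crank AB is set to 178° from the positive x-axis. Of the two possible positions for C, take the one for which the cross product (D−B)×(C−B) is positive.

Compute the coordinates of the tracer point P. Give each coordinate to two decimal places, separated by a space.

A=(0,0), D=(6.00,0)
B = A + 4.00·(cos178°, sin178°) = (-3.9976, 0.1396)
|BD| = 9.9985
circle(B,6.00) ∩ circle(D,9.00): a=2.7489, h=5.3332
  candidates: C₊=(-1.1744,5.4339) cross=53.324; C₋=(-1.3234,-5.2315) cross=-53.324
  mode + wants cross > 0 → take C=(-1.1744,5.4339) (cross=53.324)
ex = (C−B)/|BC| = (0.4705,0.8824); ey = (-0.8824,0.4705)
P = B + 0.69·ex + -0.62·ey = (-3.1258,0.4567)

-3.13 0.46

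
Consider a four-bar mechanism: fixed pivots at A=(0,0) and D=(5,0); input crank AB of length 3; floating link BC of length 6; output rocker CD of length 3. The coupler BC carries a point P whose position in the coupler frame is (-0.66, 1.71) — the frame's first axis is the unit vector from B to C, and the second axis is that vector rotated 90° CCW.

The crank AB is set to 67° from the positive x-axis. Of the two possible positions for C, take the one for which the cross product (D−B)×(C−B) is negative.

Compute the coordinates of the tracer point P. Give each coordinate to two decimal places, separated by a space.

2.45 4.07

A=(0,0), D=(5.00,0)
B = A + 3.00·(cos67°, sin67°) = (1.1722, 2.7615)
|BD| = 4.7200
circle(B,6.00) ∩ circle(D,3.00): a=5.2202, h=2.9580
  candidates: C₊=(7.1363,2.1062) cross=13.962; C₋=(3.6750,-2.6915) cross=-13.962
  mode - wants cross < 0 → take C=(3.6750,-2.6915) (cross=-13.962)
ex = (C−B)/|BC| = (0.4171,-0.9088); ey = (0.9088,0.4171)
P = B + -0.66·ex + 1.71·ey = (2.4510,4.0747)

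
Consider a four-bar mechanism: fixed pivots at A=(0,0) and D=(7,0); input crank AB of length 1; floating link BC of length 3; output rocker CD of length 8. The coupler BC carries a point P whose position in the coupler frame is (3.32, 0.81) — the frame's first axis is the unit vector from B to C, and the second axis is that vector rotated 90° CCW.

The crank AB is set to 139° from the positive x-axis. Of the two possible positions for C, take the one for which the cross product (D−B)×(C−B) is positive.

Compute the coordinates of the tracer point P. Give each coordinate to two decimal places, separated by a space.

-0.88 4.07

A=(0,0), D=(7.00,0)
B = A + 1.00·(cos139°, sin139°) = (-0.7547, 0.6561)
|BD| = 7.7824
circle(B,3.00) ∩ circle(D,8.00): a=0.3576, h=2.9786
  candidates: C₊=(-0.1473,3.5939) cross=23.181; C₋=(-0.6495,-2.3421) cross=-23.181
  mode + wants cross > 0 → take C=(-0.1473,3.5939) (cross=23.181)
ex = (C−B)/|BC| = (0.2025,0.9793); ey = (-0.9793,0.2025)
P = B + 3.32·ex + 0.81·ey = (-0.8757,4.0713)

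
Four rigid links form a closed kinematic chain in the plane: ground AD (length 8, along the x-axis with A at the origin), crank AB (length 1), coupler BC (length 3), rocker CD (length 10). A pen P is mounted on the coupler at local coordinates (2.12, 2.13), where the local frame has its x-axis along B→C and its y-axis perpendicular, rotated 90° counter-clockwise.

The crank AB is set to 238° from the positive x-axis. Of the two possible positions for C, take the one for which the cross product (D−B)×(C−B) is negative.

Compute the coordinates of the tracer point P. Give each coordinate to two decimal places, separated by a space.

1.01 -3.43

A=(0,0), D=(8.00,0)
B = A + 1.00·(cos238°, sin238°) = (-0.5299, -0.8480)
|BD| = 8.5720
circle(B,3.00) ∩ circle(D,10.00): a=-1.0220, h=2.8205
  candidates: C₊=(-1.8260,1.8576) cross=24.178; C₋=(-1.2679,-3.7559) cross=-24.178
  mode - wants cross < 0 → take C=(-1.2679,-3.7559) (cross=-24.178)
ex = (C−B)/|BC| = (-0.2460,-0.9693); ey = (0.9693,-0.2460)
P = B + 2.12·ex + 2.13·ey = (1.0131,-3.4269)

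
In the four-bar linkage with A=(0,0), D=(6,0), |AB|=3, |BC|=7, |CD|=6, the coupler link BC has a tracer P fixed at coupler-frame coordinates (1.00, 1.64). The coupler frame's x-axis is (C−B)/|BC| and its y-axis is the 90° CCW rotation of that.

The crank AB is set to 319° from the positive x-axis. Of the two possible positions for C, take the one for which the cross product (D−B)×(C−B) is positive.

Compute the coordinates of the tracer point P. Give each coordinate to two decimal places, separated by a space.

A=(0,0), D=(6.00,0)
B = A + 3.00·(cos319°, sin319°) = (2.2641, -1.9682)
|BD| = 4.2226
circle(B,7.00) ∩ circle(D,6.00): a=3.6506, h=5.9727
  candidates: C₊=(2.7101,5.0176) cross=25.220; C₋=(8.2778,-5.5508) cross=-25.220
  mode + wants cross > 0 → take C=(2.7101,5.0176) (cross=25.220)
ex = (C−B)/|BC| = (0.0637,0.9980); ey = (-0.9980,0.0637)
P = B + 1.00·ex + 1.64·ey = (0.6912,-0.8657)

0.69 -0.87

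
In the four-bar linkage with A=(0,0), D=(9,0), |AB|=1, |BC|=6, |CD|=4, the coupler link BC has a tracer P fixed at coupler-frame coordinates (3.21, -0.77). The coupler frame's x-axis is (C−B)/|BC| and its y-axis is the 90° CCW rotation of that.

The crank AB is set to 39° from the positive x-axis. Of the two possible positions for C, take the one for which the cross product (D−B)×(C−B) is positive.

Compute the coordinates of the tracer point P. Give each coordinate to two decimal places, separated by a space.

A=(0,0), D=(9.00,0)
B = A + 1.00·(cos39°, sin39°) = (0.7771, 0.6293)
|BD| = 8.2469
circle(B,6.00) ∩ circle(D,4.00): a=5.3360, h=2.7435
  candidates: C₊=(6.3070,2.9576) cross=22.625; C₋=(5.8883,-2.5134) cross=-22.625
  mode + wants cross > 0 → take C=(6.3070,2.9576) (cross=22.625)
ex = (C−B)/|BC| = (0.9216,0.3881); ey = (-0.3881,0.9216)
P = B + 3.21·ex + -0.77·ey = (4.0344,1.1653)

4.03 1.17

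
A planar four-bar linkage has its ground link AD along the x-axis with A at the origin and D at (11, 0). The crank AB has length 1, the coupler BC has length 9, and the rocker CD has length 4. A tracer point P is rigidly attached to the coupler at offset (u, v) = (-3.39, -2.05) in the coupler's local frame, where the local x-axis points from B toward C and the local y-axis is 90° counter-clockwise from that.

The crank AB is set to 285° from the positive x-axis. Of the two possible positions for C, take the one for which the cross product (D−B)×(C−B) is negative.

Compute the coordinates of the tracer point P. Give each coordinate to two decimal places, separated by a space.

A=(0,0), D=(11.00,0)
B = A + 1.00·(cos285°, sin285°) = (0.2588, -0.9659)
|BD| = 10.7845
circle(B,9.00) ∩ circle(D,4.00): a=8.4058, h=3.2159
  candidates: C₊=(8.3428,2.9899) cross=34.682; C₋=(8.9189,-3.4160) cross=-34.682
  mode - wants cross < 0 → take C=(8.9189,-3.4160) (cross=-34.682)
ex = (C−B)/|BC| = (0.9622,-0.2722); ey = (0.2722,0.9622)
P = B + -3.39·ex + -2.05·ey = (-3.5612,-2.0156)

-3.56 -2.02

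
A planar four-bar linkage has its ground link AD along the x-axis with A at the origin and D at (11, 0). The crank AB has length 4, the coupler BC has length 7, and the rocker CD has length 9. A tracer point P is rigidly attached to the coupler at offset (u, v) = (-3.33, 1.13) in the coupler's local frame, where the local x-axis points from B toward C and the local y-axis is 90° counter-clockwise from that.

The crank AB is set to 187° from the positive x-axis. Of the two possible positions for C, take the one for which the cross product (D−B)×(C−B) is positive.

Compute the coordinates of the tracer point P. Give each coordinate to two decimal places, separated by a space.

A=(0,0), D=(11.00,0)
B = A + 4.00·(cos187°, sin187°) = (-3.9702, -0.4875)
|BD| = 14.9781
circle(B,7.00) ∩ circle(D,9.00): a=6.4208, h=2.7880
  candidates: C₊=(2.3565,2.5080) cross=41.759; C₋=(2.5380,-3.0650) cross=-41.759
  mode + wants cross > 0 → take C=(2.3565,2.5080) (cross=41.759)
ex = (C−B)/|BC| = (0.9038,0.4279); ey = (-0.4279,0.9038)
P = B + -3.33·ex + 1.13·ey = (-7.4634,-0.8912)

-7.46 -0.89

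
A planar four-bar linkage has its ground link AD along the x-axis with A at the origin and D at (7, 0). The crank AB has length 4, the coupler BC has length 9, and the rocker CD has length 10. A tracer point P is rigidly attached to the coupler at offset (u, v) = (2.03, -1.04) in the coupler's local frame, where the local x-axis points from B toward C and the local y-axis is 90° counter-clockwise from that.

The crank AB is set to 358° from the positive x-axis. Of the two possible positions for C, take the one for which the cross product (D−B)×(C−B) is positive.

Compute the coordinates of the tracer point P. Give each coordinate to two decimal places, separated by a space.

4.54 2.07

A=(0,0), D=(7.00,0)
B = A + 4.00·(cos358°, sin358°) = (3.9976, -0.1396)
|BD| = 3.0057
circle(B,9.00) ∩ circle(D,10.00): a=-1.6578, h=8.8460
  candidates: C₊=(1.9307,8.6198) cross=26.588; C₋=(2.7524,-9.0530) cross=-26.588
  mode + wants cross > 0 → take C=(1.9307,8.6198) (cross=26.588)
ex = (C−B)/|BC| = (-0.2297,0.9733); ey = (-0.9733,-0.2297)
P = B + 2.03·ex + -1.04·ey = (4.5436,2.0750)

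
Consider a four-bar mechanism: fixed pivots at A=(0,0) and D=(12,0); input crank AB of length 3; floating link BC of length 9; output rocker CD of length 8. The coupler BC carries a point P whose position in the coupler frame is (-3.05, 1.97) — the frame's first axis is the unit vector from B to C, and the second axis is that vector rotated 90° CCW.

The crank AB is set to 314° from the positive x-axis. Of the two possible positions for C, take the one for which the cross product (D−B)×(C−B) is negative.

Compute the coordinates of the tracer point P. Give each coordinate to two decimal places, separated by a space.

A=(0,0), D=(12.00,0)
B = A + 3.00·(cos314°, sin314°) = (2.0840, -2.1580)
|BD| = 10.1481
circle(B,9.00) ∩ circle(D,8.00): a=5.9117, h=6.7862
  candidates: C₊=(6.4173,5.7301) cross=68.867; C₋=(9.3035,-7.5319) cross=-68.867
  mode - wants cross < 0 → take C=(9.3035,-7.5319) (cross=-68.867)
ex = (C−B)/|BC| = (0.8022,-0.5971); ey = (0.5971,0.8022)
P = B + -3.05·ex + 1.97·ey = (0.8136,1.2434)

0.81 1.24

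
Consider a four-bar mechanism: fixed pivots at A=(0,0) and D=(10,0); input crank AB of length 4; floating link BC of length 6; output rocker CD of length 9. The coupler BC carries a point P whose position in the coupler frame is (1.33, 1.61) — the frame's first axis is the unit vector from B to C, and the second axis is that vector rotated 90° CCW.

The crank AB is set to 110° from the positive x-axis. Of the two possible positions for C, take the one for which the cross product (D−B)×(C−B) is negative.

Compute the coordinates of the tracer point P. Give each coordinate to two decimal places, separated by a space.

0.65 3.23

A=(0,0), D=(10.00,0)
B = A + 4.00·(cos110°, sin110°) = (-1.3681, 3.7588)
|BD| = 11.9734
circle(B,6.00) ∩ circle(D,9.00): a=4.1075, h=4.3736
  candidates: C₊=(3.9048,6.6218) cross=52.367; C₋=(1.1588,-1.6832) cross=-52.367
  mode - wants cross < 0 → take C=(1.1588,-1.6832) (cross=-52.367)
ex = (C−B)/|BC| = (0.4211,-0.9070); ey = (0.9070,0.4211)
P = B + 1.33·ex + 1.61·ey = (0.6523,3.2305)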